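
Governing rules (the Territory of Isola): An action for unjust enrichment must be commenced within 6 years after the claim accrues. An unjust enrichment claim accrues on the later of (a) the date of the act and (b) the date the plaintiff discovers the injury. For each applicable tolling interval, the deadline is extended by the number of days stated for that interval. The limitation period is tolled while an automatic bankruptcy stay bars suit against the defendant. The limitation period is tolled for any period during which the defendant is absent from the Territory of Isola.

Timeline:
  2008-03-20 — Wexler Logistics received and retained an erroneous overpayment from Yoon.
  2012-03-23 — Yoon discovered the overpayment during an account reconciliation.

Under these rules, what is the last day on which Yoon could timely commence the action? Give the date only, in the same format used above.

Because discovery on 2012-03-23 post-dates the 2008-03-20 act, accrual under the later-of rule falls on 2012-03-23.
The untolled deadline — 6 years after 2012-03-23 — is 2018-03-23.

2018-03-23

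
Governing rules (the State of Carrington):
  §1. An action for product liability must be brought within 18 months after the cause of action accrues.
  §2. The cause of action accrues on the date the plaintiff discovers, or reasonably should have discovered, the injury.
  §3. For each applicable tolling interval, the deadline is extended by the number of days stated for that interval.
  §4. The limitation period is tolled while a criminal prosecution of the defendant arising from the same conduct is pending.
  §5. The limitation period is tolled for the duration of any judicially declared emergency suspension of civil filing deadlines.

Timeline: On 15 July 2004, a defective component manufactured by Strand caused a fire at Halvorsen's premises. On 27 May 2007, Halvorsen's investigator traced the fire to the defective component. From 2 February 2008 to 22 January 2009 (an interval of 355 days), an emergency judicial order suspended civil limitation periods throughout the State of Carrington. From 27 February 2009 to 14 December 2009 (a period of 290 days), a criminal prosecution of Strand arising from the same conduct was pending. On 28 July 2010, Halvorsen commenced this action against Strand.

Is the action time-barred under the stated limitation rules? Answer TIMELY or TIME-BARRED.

Accrual is tied to discovery, so the period began on 27 May 2007 rather than on 15 July 2004 when the act occurred.
Adding the 18 months base period to 27 May 2007 gives a deadline of 27 November 2008, before any tolling.
The period was tolled for 355 days by the emergency suspension of filing deadlines (2 February 2008 to 22 January 2009), pushing the deadline to 17 November 2009.
The period was tolled for 290 days by the pending criminal prosecution (27 February 2009 to 14 December 2009), pushing the deadline to 3 September 2010.
Filing on 28 July 2010 beat the 3 September 2010 deadline — the action is timely.

TIMELY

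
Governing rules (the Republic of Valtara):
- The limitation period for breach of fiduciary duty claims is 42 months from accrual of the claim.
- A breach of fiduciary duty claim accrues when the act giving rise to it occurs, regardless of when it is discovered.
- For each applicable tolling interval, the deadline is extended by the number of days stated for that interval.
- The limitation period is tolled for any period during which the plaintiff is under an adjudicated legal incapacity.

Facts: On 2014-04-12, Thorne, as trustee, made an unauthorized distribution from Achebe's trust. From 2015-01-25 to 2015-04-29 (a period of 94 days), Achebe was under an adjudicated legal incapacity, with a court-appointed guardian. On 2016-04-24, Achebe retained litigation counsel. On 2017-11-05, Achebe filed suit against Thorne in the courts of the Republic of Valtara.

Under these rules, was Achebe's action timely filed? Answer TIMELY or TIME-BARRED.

The claim accrued on 2014-04-12, when the wrongful act occurred.
The untolled deadline — 42 months after 2014-04-12 — is 2017-10-12.
The plaintiff's legal incapacity from 2015-01-25 to 2015-04-29 tolled the period for 94 days, extending the deadline to 2018-01-14.
The other events in the timeline have no effect on the limitation period under the stated rules.
Achebe filed on 2017-11-05, before the 2018-01-14 deadline, so the action is timely.

TIMELY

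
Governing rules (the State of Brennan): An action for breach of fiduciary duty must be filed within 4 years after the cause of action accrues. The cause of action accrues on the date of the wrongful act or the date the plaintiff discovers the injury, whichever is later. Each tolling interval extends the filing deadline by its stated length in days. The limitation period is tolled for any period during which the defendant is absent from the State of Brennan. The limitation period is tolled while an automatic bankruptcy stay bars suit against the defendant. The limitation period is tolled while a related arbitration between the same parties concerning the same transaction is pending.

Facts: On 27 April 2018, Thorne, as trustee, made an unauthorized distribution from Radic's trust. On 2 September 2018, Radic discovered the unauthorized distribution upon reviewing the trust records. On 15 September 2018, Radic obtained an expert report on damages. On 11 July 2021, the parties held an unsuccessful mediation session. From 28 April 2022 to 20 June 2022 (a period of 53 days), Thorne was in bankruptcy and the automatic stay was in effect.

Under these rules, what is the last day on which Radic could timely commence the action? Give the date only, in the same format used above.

25 October 2022

The claim accrued on 2 September 2018 — the later of the 27 April 2018 act and the 2 September 2018 discovery.
The untolled deadline — 4 years after 2 September 2018 — is 2 September 2022.
The period was tolled for 53 days by the automatic bankruptcy stay (28 April 2022 to 20 June 2022), pushing the deadline to 25 October 2022.
The other events in the timeline have no effect on the limitation period under the stated rules.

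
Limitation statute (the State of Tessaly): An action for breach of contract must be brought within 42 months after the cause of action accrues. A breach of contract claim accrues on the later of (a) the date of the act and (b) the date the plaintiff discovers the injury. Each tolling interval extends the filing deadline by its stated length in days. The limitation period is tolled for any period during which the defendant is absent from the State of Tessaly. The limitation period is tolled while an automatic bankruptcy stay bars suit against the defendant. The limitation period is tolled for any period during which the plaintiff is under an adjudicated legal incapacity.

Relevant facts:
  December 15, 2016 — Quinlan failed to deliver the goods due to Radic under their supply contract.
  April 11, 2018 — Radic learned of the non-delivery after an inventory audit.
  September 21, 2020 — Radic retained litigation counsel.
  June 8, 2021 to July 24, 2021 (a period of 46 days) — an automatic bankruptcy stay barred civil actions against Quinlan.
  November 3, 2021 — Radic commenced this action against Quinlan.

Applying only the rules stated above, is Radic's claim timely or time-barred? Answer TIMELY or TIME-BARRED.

Taking the later of the act (December 15, 2016) and discovery (April 11, 2018), the claim accrued on April 11, 2018.
Adding the 42 months base period to April 11, 2018 gives a deadline of October 11, 2021, before any tolling.
The automatic bankruptcy stay from June 8, 2021 to July 24, 2021 tolled the period for 46 days, extending the deadline to November 26, 2021.
Nothing else in the chronology tolls or restarts the period.
Radic filed on November 3, 2021, before the November 26, 2021 deadline, so the action is timely.

TIMELY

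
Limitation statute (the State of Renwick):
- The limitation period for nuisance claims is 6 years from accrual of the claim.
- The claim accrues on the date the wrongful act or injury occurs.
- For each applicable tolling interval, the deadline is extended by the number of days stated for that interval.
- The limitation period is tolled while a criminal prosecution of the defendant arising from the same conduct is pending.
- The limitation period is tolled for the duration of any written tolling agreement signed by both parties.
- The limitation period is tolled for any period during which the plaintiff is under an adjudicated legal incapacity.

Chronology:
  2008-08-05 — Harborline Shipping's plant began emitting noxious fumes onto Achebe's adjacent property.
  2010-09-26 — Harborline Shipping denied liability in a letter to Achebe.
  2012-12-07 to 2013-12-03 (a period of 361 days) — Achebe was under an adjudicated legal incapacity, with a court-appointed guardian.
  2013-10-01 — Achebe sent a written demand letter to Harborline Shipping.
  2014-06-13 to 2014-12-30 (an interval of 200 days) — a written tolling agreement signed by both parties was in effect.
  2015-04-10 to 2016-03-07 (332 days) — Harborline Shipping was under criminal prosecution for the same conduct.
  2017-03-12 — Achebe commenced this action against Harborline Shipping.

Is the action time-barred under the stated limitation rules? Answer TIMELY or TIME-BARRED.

The limitation period began to run on 2008-08-05.
Adding the 6 years base period to 2008-08-05 gives a deadline of 2014-08-05, before any tolling.
The period was tolled for 361 days by the plaintiff's legal incapacity (2012-12-07 to 2013-12-03), pushing the deadline to 2015-08-01.
Because the written tolling agreement ran from 2014-06-13 to 2014-12-30, the deadline is extended by 200 days to 2016-02-17.
The pending criminal prosecution from 2015-04-10 to 2016-03-07 tolled the period for 332 days, extending the deadline to 2017-01-14.
Nothing else in the chronology tolls or restarts the period.
The 2017-03-12 filing falls after the 2017-01-14 deadline; the claim is time-barred.

TIME-BARRED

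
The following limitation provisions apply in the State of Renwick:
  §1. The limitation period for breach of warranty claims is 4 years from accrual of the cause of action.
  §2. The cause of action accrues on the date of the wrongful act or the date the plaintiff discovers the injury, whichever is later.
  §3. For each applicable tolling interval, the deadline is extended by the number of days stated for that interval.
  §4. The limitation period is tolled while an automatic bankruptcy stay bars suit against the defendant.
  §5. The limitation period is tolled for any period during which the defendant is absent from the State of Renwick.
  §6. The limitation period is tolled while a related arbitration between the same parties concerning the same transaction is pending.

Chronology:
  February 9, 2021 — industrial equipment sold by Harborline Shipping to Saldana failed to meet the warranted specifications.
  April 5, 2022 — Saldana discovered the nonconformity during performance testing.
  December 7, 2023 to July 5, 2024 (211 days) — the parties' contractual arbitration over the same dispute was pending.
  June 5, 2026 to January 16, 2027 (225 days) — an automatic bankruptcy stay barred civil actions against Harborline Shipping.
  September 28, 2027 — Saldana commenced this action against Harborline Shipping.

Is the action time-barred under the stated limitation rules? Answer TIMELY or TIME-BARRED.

Taking the later of the act (February 9, 2021) and discovery (April 5, 2022), the claim accrued on April 5, 2022.
The untolled deadline — 4 years after April 5, 2022 — is April 5, 2026.
Because the pending related arbitration ran from December 7, 2023 to July 5, 2024, the deadline is extended by 211 days to November 2, 2026.
Because the automatic bankruptcy stay ran from June 5, 2026 to January 16, 2027, the deadline is extended by 225 days to June 15, 2027.
Saldana filed on September 28, 2027, after the June 15, 2027 deadline, so the action is time-barred.

TIME-BARRED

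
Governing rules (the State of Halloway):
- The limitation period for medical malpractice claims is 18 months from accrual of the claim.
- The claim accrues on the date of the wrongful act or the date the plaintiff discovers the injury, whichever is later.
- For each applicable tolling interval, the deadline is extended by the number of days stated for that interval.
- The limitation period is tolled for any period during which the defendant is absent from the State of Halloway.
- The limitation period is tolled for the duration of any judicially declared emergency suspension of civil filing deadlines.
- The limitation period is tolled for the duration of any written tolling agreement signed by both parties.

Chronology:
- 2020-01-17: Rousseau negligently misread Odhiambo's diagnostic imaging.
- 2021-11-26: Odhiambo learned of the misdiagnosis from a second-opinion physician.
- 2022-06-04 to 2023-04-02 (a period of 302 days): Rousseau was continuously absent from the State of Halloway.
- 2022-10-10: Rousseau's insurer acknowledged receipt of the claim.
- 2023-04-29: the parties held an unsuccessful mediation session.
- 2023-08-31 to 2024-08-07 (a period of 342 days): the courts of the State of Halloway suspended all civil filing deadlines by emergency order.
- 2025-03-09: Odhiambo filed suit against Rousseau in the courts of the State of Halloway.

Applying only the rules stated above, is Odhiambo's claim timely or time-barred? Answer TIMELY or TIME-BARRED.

Taking the later of the act (2020-01-17) and discovery (2021-11-26), the claim accrued on 2021-11-26.
The untolled deadline — 18 months after 2021-11-26 — is 2023-05-26.
The defendant's absence from the jurisdiction from 2022-06-04 to 2023-04-02 tolled the period for 302 days, extending the deadline to 2024-03-23.
Because the emergency suspension of filing deadlines ran from 2023-08-31 to 2024-08-07, the deadline is extended by 342 days to 2025-02-28.
None of the other events listed affects the running of the period under the stated rules.
Odhiambo filed on 2025-03-09, after the 2025-02-28 deadline, so the action is time-barred.

TIME-BARRED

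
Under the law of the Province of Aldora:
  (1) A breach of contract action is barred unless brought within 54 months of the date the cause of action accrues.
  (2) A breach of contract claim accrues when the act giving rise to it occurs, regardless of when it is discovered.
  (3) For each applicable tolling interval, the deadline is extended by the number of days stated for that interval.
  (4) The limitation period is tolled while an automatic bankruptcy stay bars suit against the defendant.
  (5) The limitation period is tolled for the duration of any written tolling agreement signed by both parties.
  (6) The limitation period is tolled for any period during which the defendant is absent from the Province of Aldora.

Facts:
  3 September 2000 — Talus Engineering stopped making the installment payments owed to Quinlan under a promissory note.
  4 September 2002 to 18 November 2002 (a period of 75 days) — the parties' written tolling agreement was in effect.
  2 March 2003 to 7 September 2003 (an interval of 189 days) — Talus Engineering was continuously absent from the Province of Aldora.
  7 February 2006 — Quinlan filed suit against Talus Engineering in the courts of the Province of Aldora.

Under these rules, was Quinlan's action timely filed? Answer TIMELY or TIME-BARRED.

TIME-BARRED

The cause of action accrued on 3 September 2000, the date of the act.
54 months from 3 September 2000 is 3 March 2005.
The written tolling agreement from 4 September 2002 to 18 November 2002 tolled the period for 75 days, extending the deadline to 17 May 2005.
Because the defendant's absence from the jurisdiction ran from 2 March 2003 to 7 September 2003, the deadline is extended by 189 days to 22 November 2005.
Quinlan filed on 7 February 2006, after the 22 November 2005 deadline, so the action is time-barred.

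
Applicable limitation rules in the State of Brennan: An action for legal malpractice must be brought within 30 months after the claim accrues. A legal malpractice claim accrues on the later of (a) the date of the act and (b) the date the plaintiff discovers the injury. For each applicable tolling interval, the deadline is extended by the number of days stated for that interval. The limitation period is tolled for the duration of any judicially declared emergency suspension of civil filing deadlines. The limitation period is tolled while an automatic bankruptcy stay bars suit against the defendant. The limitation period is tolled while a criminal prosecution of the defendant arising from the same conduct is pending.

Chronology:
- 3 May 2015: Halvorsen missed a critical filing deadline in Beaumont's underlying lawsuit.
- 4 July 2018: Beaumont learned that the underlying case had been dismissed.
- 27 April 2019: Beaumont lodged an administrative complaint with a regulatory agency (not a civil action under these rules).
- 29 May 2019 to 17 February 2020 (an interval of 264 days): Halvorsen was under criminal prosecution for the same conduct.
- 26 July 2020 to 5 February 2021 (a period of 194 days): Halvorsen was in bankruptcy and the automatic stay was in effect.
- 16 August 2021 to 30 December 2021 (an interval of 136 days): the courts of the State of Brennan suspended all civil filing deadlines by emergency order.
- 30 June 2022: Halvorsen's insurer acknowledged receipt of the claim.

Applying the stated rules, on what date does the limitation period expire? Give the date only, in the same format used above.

The claim accrued on 4 July 2018 — the later of the 3 May 2015 act and the 4 July 2018 discovery.
30 months from 4 July 2018 is 4 January 2021.
Because the pending criminal prosecution ran from 29 May 2019 to 17 February 2020, the deadline is extended by 264 days to 25 September 2021.
The period was tolled for 194 days by the automatic bankruptcy stay (26 July 2020 to 5 February 2021), pushing the deadline to 7 April 2022.
The period was tolled for 136 days by the emergency suspension of filing deadlines (16 August 2021 to 30 December 2021), pushing the deadline to 21 August 2022.
None of the other events listed affects the running of the period under the stated rules.

21 August 2022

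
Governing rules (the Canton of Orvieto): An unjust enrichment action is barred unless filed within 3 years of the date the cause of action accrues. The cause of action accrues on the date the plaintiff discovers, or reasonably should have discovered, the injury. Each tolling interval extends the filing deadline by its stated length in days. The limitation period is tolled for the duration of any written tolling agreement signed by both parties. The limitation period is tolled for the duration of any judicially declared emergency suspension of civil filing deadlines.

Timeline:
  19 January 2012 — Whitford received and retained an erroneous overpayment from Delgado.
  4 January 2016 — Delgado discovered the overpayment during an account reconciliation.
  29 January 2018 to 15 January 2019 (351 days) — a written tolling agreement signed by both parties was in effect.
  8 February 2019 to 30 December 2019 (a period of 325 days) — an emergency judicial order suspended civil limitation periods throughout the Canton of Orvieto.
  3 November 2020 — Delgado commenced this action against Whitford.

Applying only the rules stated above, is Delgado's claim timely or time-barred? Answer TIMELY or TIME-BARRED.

TIMELY

The claim did not accrue until Delgado discovered the injury on 4 January 2016; the 19 January 2012 act date does not start the clock under the stated rule.
The untolled deadline — 3 years after 4 January 2016 — is 4 January 2019.
The written tolling agreement from 29 January 2018 to 15 January 2019 tolled the period for 351 days, extending the deadline to 21 December 2019.
The emergency suspension of filing deadlines from 8 February 2019 to 30 December 2019 tolled the period for 325 days, extending the deadline to 10 November 2020.
Delgado filed on 3 November 2020, before the 10 November 2020 deadline, so the action is timely.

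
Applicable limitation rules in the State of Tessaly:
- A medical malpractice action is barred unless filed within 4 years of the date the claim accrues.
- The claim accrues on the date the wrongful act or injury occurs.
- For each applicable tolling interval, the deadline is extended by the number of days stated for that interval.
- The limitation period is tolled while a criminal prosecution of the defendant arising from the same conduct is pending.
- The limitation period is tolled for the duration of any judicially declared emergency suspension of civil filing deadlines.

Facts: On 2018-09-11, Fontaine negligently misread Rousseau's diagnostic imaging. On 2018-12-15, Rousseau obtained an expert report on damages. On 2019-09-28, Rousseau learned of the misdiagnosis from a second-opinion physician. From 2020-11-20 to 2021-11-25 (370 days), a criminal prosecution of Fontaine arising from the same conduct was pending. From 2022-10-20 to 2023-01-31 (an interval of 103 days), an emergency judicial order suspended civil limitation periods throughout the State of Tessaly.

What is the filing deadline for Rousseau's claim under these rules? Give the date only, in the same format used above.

Because the rule ties accrual to occurrence, the claim accrued on 2018-09-11, not on the 2019-09-28 discovery date.
4 years from 2018-09-11 is 2022-09-11.
Because the pending criminal prosecution ran from 2020-11-20 to 2021-11-25, the deadline is extended by 370 days to 2023-09-16.
The period was tolled for 103 days by the emergency suspension of filing deadlines (2022-10-20 to 2023-01-31), pushing the deadline to 2023-12-28.
None of the other events listed affects the running of the period under the stated rules.

2023-12-28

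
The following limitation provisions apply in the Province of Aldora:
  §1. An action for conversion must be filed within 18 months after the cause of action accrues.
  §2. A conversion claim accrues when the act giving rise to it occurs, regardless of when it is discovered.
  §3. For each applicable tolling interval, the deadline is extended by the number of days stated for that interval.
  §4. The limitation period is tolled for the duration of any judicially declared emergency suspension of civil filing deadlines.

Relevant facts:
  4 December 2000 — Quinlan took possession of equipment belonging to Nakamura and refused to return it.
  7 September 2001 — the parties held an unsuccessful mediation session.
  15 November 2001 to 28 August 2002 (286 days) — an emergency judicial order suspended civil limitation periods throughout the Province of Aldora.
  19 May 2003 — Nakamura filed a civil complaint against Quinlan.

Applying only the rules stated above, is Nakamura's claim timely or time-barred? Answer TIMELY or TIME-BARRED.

TIME-BARRED

The limitation period began to run on 4 December 2000.
The untolled deadline — 18 months after 4 December 2000 — is 4 June 2002.
The period was tolled for 286 days by the emergency suspension of filing deadlines (15 November 2001 to 28 August 2002), pushing the deadline to 17 March 2003.
Nothing else in the chronology tolls or restarts the period.
The 19 May 2003 filing falls after the 17 March 2003 deadline; the claim is time-barred.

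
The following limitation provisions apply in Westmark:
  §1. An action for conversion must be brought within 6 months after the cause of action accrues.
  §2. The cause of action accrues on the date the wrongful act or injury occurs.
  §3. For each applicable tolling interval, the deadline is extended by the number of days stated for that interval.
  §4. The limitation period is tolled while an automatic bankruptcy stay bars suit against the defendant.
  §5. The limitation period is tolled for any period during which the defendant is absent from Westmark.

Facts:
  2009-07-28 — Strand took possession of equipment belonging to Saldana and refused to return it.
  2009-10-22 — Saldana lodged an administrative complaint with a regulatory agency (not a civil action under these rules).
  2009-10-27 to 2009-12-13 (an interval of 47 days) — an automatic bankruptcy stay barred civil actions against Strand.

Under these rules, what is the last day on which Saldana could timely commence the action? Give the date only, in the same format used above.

The limitation period began to run on 2009-07-28.
Adding the 6 months base period to 2009-07-28 gives a deadline of 2010-01-28, before any tolling.
The period was tolled for 47 days by the automatic bankruptcy stay (2009-10-27 to 2009-12-13), pushing the deadline to 2010-03-16.
Nothing else in the chronology tolls or restarts the period.

2010-03-16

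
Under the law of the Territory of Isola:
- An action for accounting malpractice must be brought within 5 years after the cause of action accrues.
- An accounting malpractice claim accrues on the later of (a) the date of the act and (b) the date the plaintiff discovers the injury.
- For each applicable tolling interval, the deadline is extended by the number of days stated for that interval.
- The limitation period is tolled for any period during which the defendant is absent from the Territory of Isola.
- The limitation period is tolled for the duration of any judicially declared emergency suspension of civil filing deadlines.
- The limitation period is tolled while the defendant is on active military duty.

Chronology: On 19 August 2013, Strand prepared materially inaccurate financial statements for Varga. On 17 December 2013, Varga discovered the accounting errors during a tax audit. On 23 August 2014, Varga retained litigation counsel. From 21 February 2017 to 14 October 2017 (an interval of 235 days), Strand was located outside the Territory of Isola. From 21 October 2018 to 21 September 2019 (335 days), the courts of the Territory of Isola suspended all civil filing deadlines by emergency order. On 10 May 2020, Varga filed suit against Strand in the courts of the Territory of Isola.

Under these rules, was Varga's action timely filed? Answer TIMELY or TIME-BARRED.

TIMELY

The claim accrued on 17 December 2013 — the later of the 19 August 2013 act and the 17 December 2013 discovery.
The untolled deadline — 5 years after 17 December 2013 — is 17 December 2018.
The period was tolled for 235 days by the defendant's absence from the jurisdiction (21 February 2017 to 14 October 2017), pushing the deadline to 9 August 2019.
Because the emergency suspension of filing deadlines ran from 21 October 2018 to 21 September 2019, the deadline is extended by 335 days to 9 July 2020.
None of the other events listed affects the running of the period under the stated rules.
Filing on 10 May 2020 beat the 9 July 2020 deadline — the action is timely.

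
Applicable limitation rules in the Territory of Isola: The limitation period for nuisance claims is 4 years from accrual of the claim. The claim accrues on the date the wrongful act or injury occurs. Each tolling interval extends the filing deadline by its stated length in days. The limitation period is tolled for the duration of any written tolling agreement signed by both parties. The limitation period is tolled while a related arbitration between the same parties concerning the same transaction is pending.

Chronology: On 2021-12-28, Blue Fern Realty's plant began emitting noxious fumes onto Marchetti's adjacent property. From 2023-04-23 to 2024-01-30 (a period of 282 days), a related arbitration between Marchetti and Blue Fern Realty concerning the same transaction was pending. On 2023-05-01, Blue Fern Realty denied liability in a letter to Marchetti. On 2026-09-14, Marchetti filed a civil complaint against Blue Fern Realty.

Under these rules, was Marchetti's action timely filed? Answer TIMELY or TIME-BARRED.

The claim accrued on 2021-12-28, when the wrongful act occurred.
Adding the 4 years base period to 2021-12-28 gives a deadline of 2025-12-28, before any tolling.
Because the pending related arbitration ran from 2023-04-23 to 2024-01-30, the deadline is extended by 282 days to 2026-10-06.
None of the other events listed affects the running of the period under the stated rules.
Filing on 2026-09-14 beat the 2026-10-06 deadline — the action is timely.

TIMELY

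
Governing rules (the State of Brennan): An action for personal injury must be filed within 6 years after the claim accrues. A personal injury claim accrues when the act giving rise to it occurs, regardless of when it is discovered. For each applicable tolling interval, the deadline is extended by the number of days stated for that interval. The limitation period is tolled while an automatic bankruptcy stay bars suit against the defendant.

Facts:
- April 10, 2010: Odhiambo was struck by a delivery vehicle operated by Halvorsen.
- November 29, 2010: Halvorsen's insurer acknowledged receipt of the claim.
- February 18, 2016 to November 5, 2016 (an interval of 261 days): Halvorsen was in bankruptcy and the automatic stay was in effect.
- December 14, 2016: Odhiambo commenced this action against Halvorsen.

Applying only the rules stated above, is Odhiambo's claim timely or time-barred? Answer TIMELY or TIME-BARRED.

TIMELY

The claim accrued on April 10, 2010, the date of the act.
The untolled deadline — 6 years after April 10, 2010 — is April 10, 2016.
Because the automatic bankruptcy stay ran from February 18, 2016 to November 5, 2016, the deadline is extended by 261 days to December 27, 2016.
None of the other events listed affects the running of the period under the stated rules.
The December 14, 2016 filing precedes the December 27, 2016 deadline; the claim is timely.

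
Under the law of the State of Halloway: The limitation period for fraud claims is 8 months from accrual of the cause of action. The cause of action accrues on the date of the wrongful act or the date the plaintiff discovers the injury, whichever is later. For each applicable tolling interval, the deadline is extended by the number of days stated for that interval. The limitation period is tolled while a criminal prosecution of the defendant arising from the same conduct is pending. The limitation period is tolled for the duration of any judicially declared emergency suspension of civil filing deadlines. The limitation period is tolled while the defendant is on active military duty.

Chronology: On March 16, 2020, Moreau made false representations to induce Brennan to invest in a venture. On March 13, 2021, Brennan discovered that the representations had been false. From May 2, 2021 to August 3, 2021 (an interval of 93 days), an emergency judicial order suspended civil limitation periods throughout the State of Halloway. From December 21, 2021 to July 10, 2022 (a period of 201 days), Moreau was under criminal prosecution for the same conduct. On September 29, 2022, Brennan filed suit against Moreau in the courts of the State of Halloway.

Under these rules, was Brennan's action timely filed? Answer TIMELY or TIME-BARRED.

TIME-BARRED

Taking the later of the act (March 16, 2020) and discovery (March 13, 2021), the claim accrued on March 13, 2021.
The untolled deadline — 8 months after March 13, 2021 — is November 13, 2021.
The emergency suspension of filing deadlines from May 2, 2021 to August 3, 2021 tolled the period for 93 days, extending the deadline to February 14, 2022.
The pending criminal prosecution from December 21, 2021 to July 10, 2022 tolled the period for 201 days, extending the deadline to September 3, 2022.
Brennan filed on September 29, 2022, after the September 3, 2022 deadline, so the action is time-barred.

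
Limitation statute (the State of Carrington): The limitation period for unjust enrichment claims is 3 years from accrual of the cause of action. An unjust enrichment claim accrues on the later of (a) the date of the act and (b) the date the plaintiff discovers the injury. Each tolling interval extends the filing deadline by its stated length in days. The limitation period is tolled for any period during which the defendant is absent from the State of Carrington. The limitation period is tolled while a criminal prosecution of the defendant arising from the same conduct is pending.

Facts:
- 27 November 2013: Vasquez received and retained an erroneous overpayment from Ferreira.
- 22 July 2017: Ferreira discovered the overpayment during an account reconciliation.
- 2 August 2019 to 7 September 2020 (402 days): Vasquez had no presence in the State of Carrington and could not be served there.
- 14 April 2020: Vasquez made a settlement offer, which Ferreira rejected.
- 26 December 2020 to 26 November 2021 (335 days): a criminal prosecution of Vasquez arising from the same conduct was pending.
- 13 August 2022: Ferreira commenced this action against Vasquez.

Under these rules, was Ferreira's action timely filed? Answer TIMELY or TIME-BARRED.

TIME-BARRED

The claim accrued on 22 July 2017 — the later of the 27 November 2013 act and the 22 July 2017 discovery.
The untolled deadline — 3 years after 22 July 2017 — is 22 July 2020.
The defendant's absence from the jurisdiction from 2 August 2019 to 7 September 2020 tolled the period for 402 days, extending the deadline to 28 August 2021.
The pending criminal prosecution from 26 December 2020 to 26 November 2021 tolled the period for 335 days, extending the deadline to 29 July 2022.
None of the other events listed affects the running of the period under the stated rules.
The 13 August 2022 filing falls after the 29 July 2022 deadline; the claim is time-barred.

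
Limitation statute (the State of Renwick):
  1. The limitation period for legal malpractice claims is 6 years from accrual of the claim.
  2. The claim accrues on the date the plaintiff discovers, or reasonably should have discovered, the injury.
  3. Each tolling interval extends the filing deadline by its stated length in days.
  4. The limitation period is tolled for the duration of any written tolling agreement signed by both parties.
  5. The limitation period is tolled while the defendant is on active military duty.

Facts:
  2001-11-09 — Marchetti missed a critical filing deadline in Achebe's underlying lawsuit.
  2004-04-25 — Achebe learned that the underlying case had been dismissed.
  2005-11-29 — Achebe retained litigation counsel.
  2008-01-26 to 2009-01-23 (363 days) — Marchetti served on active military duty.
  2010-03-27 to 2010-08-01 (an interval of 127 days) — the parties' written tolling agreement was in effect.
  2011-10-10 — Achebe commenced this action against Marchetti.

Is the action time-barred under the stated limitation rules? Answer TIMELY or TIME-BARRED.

TIME-BARRED

The claim did not accrue until Achebe discovered the injury on 2004-04-25; the 2001-11-09 act date does not start the clock under the stated rule.
Adding the 6 years base period to 2004-04-25 gives a deadline of 2010-04-25, before any tolling.
Because the defendant's active military service ran from 2008-01-26 to 2009-01-23, the deadline is extended by 363 days to 2011-04-23.
The period was tolled for 127 days by the written tolling agreement (2010-03-27 to 2010-08-01), pushing the deadline to 2011-08-28.
None of the other events listed affects the running of the period under the stated rules.
Filing on 2011-10-10 missed the 2011-08-28 deadline — the action is time-barred.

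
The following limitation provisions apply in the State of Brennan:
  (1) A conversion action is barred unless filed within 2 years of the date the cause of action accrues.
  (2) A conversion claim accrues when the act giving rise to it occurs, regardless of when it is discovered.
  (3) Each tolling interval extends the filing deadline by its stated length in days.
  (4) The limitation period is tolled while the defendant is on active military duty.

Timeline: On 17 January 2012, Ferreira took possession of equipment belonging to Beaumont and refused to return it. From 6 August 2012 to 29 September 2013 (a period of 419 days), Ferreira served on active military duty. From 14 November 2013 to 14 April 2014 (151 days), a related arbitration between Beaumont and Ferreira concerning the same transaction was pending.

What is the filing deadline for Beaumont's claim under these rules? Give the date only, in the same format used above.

The claim accrued on 17 January 2012, when the wrongful act occurred.
2 years from 17 January 2012 is 17 January 2014.
Because the defendant's active military service ran from 6 August 2012 to 29 September 2013, the deadline is extended by 419 days to 12 March 2015.
No stated provision tolls the period for a pending arbitration, so the interval from 14 November 2013 to 14 April 2014 has no effect on the deadline.

12 March 2015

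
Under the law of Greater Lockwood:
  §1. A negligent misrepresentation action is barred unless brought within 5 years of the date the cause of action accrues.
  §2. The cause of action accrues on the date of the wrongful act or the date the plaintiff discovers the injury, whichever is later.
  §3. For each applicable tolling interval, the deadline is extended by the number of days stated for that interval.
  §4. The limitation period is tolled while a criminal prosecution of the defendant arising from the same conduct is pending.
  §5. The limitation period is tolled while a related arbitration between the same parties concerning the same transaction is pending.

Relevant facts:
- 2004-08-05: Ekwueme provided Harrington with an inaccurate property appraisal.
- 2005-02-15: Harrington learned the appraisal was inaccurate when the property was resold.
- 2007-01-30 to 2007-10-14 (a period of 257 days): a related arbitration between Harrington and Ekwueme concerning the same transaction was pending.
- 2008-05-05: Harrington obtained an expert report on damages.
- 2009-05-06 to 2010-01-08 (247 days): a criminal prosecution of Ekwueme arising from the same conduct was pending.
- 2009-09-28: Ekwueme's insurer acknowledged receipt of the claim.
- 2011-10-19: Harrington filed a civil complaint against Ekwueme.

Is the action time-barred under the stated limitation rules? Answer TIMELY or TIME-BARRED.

Because discovery on 2005-02-15 post-dates the 2004-08-05 act, accrual under the later-of rule falls on 2005-02-15.
Adding the 5 years base period to 2005-02-15 gives a deadline of 2010-02-15, before any tolling.
The pending related arbitration from 2007-01-30 to 2007-10-14 tolled the period for 257 days, extending the deadline to 2010-10-30.
The period was tolled for 247 days by the pending criminal prosecution (2009-05-06 to 2010-01-08), pushing the deadline to 2011-07-04.
The other events in the timeline have no effect on the limitation period under the stated rules.
Harrington filed on 2011-10-19, after the 2011-07-04 deadline, so the action is time-barred.

TIME-BARRED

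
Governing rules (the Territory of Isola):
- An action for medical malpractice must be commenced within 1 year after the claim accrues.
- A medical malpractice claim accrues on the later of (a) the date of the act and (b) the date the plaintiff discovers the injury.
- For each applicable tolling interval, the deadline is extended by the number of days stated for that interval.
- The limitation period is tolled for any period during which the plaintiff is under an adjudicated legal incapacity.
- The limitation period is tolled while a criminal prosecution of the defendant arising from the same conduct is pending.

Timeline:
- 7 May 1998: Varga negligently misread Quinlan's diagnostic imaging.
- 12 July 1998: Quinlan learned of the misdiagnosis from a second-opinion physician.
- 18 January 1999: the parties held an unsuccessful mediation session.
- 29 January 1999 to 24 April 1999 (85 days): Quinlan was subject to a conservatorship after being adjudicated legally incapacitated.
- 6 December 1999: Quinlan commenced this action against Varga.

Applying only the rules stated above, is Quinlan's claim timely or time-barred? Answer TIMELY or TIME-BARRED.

Taking the later of the act (7 May 1998) and discovery (12 July 1998), the claim accrued on 12 July 1998.
Adding the 1 year base period to 12 July 1998 gives a deadline of 12 July 1999, before any tolling.
Because the plaintiff's legal incapacity ran from 29 January 1999 to 24 April 1999, the deadline is extended by 85 days to 5 October 1999.
Nothing else in the chronology tolls or restarts the period.
The 6 December 1999 filing falls after the 5 October 1999 deadline; the claim is time-barred.

TIME-BARRED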